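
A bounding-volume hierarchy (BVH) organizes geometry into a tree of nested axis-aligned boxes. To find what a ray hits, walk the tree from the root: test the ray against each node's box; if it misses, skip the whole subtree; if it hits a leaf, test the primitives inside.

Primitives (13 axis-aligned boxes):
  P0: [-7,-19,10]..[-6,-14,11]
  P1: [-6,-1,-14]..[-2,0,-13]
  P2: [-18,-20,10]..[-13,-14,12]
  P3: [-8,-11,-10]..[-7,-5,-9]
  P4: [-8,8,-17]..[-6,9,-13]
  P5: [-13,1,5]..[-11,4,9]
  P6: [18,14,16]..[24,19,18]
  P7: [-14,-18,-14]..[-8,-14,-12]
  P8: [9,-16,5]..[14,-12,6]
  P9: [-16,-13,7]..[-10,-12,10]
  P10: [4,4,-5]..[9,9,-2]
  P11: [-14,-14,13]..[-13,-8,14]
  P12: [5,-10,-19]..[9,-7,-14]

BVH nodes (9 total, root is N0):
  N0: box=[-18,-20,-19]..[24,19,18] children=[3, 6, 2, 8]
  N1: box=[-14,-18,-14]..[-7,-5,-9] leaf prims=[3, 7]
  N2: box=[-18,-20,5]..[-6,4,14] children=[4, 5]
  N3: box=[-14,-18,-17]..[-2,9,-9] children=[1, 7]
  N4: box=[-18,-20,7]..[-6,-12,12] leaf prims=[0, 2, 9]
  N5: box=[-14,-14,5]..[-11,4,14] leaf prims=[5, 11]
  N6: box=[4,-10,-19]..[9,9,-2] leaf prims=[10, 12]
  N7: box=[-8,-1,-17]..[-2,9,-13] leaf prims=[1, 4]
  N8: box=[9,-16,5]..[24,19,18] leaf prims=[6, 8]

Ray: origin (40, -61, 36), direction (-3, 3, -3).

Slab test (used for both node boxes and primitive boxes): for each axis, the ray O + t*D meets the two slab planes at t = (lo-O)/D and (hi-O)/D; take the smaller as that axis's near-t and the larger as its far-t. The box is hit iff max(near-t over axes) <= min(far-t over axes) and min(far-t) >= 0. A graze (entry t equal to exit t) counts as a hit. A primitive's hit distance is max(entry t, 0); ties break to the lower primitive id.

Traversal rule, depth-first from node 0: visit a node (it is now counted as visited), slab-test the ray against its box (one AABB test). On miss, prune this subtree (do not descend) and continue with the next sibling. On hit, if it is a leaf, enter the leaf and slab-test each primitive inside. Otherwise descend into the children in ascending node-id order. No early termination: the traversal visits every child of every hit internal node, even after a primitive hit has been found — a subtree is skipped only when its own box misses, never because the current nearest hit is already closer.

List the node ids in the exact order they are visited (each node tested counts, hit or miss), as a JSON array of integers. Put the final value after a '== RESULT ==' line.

Walk:
N0 x:[16/3,58/3] y:[41/3,80/3] z:[6,55/3] -> hit [41/3,55/3], descend [2, 3, 6, 8]
  N2 x:[46/3,58/3] y:[41/3,65/3] z:[22/3,31/3] -> miss, prune
  N3 x:[14,18] y:[43/3,70/3] z:[15,53/3] -> hit [15,53/3], descend [1, 7]
    N1 x:[47/3,18] y:[43/3,56/3] z:[15,50/3] -> hit [47/3,50/3] leaf, test {P3(miss), P7(miss)}
    N7 x:[14,16] y:[20,70/3] z:[49/3,53/3] -> miss, prune
  N6 x:[31/3,12] y:[17,70/3] z:[38/3,55/3] -> miss, prune
  N8 x:[16/3,31/3] y:[15,80/3] z:[6,31/3] -> miss, prune

order=[0, 2, 3, 1, 7, 6, 8]  |boxes|=7  |leaves|=1  hit=miss

== RESULT ==
[0, 2, 3, 1, 7, 6, 8]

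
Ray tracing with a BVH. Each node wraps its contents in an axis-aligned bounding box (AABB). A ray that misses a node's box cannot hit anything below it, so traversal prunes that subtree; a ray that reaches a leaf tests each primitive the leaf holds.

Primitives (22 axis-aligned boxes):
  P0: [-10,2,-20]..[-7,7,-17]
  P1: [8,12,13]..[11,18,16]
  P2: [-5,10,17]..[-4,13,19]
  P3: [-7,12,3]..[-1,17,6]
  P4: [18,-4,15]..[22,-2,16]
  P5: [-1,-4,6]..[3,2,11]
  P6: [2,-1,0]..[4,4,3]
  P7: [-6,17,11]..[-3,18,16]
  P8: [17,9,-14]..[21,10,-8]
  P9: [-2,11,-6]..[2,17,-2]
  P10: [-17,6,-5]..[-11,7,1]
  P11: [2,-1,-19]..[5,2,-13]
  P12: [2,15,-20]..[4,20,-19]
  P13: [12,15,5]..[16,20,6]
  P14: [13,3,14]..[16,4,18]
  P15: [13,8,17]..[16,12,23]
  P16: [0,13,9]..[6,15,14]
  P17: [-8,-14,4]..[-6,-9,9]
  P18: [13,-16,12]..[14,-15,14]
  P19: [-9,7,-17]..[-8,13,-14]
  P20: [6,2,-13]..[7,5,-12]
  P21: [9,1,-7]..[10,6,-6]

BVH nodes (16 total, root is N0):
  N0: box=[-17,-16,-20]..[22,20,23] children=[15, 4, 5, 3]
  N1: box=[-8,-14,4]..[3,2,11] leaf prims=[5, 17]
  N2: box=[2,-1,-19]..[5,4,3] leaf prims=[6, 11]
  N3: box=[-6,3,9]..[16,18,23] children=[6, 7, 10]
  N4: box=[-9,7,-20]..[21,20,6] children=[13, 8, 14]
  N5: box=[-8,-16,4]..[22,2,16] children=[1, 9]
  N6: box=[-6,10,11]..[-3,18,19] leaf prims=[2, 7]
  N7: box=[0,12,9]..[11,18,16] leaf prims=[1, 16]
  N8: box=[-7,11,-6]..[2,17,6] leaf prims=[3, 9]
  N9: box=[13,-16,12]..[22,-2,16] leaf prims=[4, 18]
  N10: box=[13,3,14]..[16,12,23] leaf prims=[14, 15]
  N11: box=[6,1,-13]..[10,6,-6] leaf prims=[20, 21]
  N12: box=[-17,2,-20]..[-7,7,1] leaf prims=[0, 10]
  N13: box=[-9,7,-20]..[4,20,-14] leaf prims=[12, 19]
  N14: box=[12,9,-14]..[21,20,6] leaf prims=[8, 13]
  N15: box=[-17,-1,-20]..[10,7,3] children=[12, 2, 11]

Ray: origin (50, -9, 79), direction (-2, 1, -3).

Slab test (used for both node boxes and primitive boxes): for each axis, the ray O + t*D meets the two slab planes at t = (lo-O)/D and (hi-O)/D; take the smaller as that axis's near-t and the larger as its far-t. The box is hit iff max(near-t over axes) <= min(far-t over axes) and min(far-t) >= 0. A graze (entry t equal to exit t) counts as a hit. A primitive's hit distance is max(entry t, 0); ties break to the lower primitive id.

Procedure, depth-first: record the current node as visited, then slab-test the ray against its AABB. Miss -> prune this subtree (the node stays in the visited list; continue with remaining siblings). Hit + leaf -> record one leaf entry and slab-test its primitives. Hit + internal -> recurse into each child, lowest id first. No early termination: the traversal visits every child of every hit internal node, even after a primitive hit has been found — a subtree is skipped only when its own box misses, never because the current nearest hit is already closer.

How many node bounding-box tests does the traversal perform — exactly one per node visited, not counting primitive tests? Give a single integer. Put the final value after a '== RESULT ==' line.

Walk:
N0 x:[14,67/2] y:[-7,29] z:[56/3,33] -> hit [56/3,29], descend [3, 4, 5, 15]
  N3 x:[17,28] y:[12,27] z:[56/3,70/3] -> hit [56/3,70/3], descend [6, 7, 10]
    N6 x:[53/2,28] y:[19,27] z:[20,68/3] -> miss, prune
    N7 x:[39/2,25] y:[21,27] z:[21,70/3] -> hit [21,70/3] leaf, test {P1@t=21, P16@t=22}
    N10 x:[17,37/2] y:[12,21] z:[56/3,65/3] -> miss, prune
  N4 x:[29/2,59/2] y:[16,29] z:[73/3,33] -> hit [73/3,29], descend [8, 13, 14]
    N8 x:[24,57/2] y:[20,26] z:[73/3,85/3] -> hit [73/3,26] leaf, test {P3(miss), P9(miss)}
    N13 x:[23,59/2] y:[16,29] z:[31,33] -> miss, prune
    N14 x:[29/2,19] y:[18,29] z:[73/3,31] -> miss, prune
  N5 x:[14,29] y:[-7,11] z:[21,25] -> miss, prune
  N15 x:[20,67/2] y:[8,16] z:[76/3,33] -> miss, prune

11 AABB tests over nodes [0, 3, 6, 7, 10, 4, 8, 13, 14, 5, 15]; 2 leaves entered; closest P1.

== RESULT ==
11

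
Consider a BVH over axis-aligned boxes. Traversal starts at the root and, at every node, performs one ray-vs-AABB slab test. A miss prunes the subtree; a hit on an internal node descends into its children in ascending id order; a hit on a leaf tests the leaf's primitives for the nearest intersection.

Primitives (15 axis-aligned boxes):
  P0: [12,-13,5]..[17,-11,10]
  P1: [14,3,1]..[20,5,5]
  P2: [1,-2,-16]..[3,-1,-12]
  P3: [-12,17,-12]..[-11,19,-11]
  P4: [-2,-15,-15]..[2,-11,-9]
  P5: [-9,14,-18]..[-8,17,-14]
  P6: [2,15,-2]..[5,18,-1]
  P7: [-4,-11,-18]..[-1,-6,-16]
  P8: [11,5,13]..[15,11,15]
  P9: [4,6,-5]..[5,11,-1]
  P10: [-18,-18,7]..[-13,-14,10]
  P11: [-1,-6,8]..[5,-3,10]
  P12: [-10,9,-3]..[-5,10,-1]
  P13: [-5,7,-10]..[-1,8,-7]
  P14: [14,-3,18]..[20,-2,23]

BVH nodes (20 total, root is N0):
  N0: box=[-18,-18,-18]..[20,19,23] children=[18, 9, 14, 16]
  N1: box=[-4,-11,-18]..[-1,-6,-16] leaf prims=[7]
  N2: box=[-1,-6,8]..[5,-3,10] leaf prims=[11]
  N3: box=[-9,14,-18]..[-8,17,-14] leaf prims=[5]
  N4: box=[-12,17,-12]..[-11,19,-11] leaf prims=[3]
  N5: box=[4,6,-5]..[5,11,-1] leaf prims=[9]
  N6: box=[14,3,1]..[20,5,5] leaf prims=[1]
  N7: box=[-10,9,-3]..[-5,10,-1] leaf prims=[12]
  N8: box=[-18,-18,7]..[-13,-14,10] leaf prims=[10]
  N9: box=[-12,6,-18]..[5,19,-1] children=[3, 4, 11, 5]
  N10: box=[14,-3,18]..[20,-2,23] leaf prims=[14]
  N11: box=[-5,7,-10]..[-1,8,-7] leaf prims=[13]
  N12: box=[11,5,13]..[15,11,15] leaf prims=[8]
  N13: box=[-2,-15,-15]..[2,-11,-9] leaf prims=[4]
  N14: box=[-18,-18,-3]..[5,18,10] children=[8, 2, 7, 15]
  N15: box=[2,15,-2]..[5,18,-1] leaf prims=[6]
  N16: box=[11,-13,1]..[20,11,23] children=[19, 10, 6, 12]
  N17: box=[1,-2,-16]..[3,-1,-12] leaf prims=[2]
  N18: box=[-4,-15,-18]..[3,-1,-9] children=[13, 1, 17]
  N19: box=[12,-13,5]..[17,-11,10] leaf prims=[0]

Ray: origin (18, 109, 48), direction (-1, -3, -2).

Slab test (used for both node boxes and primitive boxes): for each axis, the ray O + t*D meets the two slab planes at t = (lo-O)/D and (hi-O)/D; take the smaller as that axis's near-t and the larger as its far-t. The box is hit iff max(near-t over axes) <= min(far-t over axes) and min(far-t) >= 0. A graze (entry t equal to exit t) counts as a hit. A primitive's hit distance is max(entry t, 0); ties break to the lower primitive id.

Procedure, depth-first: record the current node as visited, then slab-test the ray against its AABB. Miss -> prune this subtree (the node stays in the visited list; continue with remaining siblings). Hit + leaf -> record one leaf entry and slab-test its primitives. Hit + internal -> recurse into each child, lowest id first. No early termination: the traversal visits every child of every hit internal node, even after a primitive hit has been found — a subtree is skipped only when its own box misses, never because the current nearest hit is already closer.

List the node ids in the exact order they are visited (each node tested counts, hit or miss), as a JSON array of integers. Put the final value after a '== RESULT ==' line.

Walk:
N0 x:[-2,36] y:[30,127/3] z:[25/2,33] -> hit [30,33], descend [9, 14, 16, 18]
  N9 x:[13,30] y:[30,103/3] z:[49/2,33] -> hit [30,30], descend [3, 4, 5, 11]
    N3 x:[26,27] y:[92/3,95/3] z:[31,33] -> miss, prune
    N4 x:[29,30] y:[30,92/3] z:[59/2,30] -> hit [30,30] leaf, test {P3@t=30}
    N5 x:[13,14] y:[98/3,103/3] z:[49/2,53/2] -> miss, prune
    N11 x:[19,23] y:[101/3,34] z:[55/2,29] -> miss, prune
  N14 x:[13,36] y:[91/3,127/3] z:[19,51/2] -> miss, prune
  N16 x:[-2,7] y:[98/3,122/3] z:[25/2,47/2] -> miss, prune
  N18 x:[15,22] y:[110/3,124/3] z:[57/2,33] -> miss, prune

order=[0, 9, 3, 4, 5, 11, 14, 16, 18]  |boxes|=9  |leaves|=1  hit=P3

== RESULT ==
[0, 9, 3, 4, 5, 11, 14, 16, 18]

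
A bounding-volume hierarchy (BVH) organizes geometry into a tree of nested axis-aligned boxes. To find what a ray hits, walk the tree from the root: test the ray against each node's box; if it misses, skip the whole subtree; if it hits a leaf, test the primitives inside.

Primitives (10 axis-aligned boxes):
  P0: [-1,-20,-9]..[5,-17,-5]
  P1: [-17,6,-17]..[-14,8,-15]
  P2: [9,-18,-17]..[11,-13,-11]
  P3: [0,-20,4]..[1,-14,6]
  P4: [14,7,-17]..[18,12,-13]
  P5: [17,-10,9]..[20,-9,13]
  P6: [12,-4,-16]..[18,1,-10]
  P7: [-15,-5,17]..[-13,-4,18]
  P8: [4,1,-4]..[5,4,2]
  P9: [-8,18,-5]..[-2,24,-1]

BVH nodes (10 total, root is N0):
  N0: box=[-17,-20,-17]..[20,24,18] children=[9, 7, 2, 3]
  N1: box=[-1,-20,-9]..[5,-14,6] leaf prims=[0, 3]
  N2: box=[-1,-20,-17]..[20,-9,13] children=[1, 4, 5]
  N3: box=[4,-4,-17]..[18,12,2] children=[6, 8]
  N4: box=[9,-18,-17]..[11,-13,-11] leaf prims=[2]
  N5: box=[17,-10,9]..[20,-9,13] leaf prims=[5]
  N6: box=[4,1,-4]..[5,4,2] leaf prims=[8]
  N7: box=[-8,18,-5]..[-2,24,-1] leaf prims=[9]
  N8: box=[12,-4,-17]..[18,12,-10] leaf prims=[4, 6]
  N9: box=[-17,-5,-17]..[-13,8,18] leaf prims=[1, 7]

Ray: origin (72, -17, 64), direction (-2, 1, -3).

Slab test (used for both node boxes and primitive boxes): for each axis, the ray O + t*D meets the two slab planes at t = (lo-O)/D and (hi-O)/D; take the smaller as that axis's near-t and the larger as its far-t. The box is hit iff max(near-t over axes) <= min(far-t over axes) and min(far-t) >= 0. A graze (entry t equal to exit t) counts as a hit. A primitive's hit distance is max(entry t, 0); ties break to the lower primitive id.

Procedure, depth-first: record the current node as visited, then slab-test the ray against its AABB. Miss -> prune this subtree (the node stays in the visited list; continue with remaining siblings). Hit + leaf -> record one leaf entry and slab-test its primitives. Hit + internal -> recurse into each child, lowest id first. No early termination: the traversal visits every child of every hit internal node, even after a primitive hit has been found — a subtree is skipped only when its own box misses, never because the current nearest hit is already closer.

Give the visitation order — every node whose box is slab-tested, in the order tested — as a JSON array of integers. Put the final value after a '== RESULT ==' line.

Trace the traversal:
N0 x:[26,89/2] y:[-3,41] z:[46/3,27] -> hit [26,27], descend [2, 3, 7, 9]
  N2 x:[26,73/2] y:[-3,8] z:[17,27] -> miss, prune
  N3 x:[27,34] y:[13,29] z:[62/3,27] -> hit [27,27], descend [6, 8]
    N6 x:[67/2,34] y:[18,21] z:[62/3,68/3] -> miss, prune
    N8 x:[27,30] y:[13,29] z:[74/3,27] -> hit [27,27] leaf, test {P4@t=27, P6(miss)}
  N7 x:[37,40] y:[35,41] z:[65/3,23] -> miss, prune
  N9 x:[85/2,89/2] y:[12,25] z:[46/3,27] -> miss, prune

Summary -> nodes [0, 2, 3, 6, 8, 7, 9]; box-tests=7; leaf-entries=1; first=P4

== RESULT ==
[0, 2, 3, 6, 8, 7, 9]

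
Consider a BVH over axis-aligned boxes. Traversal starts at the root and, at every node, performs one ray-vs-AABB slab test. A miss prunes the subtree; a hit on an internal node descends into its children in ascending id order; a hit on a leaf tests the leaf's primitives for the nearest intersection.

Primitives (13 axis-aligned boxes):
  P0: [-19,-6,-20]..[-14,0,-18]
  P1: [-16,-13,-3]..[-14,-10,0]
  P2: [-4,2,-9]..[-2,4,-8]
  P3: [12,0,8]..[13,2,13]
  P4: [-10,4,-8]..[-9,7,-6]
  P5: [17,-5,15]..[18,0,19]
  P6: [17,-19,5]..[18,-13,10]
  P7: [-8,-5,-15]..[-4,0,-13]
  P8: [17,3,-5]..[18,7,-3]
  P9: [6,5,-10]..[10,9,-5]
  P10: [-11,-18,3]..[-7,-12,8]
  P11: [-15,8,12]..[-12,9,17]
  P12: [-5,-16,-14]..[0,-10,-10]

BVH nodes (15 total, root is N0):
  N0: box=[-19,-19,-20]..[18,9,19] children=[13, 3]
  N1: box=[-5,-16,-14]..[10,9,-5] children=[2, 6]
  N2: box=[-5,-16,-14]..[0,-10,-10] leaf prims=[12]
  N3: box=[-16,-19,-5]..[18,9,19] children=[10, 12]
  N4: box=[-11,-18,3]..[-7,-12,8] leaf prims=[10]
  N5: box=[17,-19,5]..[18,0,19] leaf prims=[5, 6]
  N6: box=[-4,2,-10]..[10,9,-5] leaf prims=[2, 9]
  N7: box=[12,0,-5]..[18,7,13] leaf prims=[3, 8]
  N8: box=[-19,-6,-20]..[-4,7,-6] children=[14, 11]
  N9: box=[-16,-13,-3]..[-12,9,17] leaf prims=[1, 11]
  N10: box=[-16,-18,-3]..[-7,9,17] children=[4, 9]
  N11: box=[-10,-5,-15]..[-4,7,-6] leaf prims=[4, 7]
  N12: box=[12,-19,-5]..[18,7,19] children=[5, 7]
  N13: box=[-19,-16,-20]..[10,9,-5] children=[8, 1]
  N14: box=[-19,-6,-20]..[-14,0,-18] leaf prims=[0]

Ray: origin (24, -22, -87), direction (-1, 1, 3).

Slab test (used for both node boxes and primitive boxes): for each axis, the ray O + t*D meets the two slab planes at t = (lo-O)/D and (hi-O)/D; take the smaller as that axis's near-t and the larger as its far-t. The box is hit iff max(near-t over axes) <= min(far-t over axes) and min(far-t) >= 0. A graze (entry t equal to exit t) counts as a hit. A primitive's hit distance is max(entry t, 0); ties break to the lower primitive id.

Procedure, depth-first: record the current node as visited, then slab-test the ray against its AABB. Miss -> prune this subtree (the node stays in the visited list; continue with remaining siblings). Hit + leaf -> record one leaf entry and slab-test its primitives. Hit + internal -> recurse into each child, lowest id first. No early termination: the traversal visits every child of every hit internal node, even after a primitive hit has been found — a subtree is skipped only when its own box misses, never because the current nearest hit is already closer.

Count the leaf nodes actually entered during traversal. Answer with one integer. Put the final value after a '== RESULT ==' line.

Walk:
N0 x:[6,43] y:[3,31] z:[67/3,106/3] -> hit [67/3,31], descend [3, 13]
  N3 x:[6,40] y:[3,31] z:[82/3,106/3] -> hit [82/3,31], descend [10, 12]
    N10 x:[31,40] y:[4,31] z:[28,104/3] -> hit [31,31], descend [4, 9]
      N4 x:[31,35] y:[4,10] z:[30,95/3] -> miss, prune
      N9 x:[36,40] y:[9,31] z:[28,104/3] -> miss, prune
    N12 x:[6,12] y:[3,29] z:[82/3,106/3] -> miss, prune
  N13 x:[14,43] y:[6,31] z:[67/3,82/3] -> hit [67/3,82/3], descend [1, 8]
    N1 x:[14,29] y:[6,31] z:[73/3,82/3] -> hit [73/3,82/3], descend [2, 6]
      N2 x:[24,29] y:[6,12] z:[73/3,77/3] -> miss, prune
      N6 x:[14,28] y:[24,31] z:[77/3,82/3] -> hit [77/3,82/3] leaf, test {P2@t=26, P9(miss)}
    N8 x:[28,43] y:[16,29] z:[67/3,27] -> miss, prune

11 AABB tests over nodes [0, 3, 10, 4, 9, 12, 13, 1, 2, 6, 8]; 1 leaf entered; closest P2.

== RESULT ==
1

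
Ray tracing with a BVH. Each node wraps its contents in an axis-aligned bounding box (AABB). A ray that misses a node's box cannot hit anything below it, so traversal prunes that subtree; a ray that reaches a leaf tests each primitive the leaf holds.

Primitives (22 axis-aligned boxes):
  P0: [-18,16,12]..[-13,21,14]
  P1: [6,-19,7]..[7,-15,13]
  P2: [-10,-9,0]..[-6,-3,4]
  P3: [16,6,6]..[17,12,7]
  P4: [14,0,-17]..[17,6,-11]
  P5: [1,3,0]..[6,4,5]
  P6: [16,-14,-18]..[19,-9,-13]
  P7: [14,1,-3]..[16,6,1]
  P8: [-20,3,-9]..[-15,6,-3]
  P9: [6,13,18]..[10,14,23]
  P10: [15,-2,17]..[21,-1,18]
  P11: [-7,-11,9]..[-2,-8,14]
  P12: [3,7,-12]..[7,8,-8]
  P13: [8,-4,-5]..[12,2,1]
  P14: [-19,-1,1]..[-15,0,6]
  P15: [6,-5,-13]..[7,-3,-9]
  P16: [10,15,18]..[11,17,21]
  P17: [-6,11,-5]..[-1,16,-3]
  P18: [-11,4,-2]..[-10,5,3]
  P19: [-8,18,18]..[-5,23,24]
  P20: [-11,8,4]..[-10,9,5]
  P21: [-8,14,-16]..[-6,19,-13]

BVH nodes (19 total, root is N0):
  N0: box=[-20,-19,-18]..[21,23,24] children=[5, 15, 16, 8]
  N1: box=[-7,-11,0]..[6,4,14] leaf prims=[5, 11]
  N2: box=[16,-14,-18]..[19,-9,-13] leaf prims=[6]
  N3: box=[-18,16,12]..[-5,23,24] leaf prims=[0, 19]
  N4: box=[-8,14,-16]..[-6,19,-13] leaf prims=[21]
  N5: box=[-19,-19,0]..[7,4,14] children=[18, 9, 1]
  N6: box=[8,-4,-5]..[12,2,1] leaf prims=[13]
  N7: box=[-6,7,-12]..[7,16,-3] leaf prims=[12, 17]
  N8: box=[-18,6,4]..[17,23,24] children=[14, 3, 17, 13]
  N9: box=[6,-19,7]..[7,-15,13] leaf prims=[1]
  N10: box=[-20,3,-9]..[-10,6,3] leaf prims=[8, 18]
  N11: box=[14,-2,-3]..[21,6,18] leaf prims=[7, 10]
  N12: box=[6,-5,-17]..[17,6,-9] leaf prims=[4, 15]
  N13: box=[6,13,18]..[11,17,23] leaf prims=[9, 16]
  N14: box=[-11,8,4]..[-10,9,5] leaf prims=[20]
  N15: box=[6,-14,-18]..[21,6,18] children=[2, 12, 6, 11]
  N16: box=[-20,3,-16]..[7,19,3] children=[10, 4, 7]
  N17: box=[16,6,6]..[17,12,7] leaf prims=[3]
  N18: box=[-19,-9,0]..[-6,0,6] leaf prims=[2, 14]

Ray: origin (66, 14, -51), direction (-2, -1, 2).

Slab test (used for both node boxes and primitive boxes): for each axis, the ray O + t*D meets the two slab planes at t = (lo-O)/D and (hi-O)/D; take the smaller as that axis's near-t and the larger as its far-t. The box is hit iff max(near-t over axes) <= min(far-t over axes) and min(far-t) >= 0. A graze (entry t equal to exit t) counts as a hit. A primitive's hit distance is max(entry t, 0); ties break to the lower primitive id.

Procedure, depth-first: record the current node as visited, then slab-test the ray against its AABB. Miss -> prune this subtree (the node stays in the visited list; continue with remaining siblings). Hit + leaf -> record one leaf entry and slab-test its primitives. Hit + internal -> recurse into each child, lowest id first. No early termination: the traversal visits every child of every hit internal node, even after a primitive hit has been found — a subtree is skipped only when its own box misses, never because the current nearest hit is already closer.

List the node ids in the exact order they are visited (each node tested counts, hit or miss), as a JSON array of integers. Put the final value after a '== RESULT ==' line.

Walk:
N0 x:[45/2,43] y:[-9,33] z:[33/2,75/2] -> hit [45/2,33], descend [5, 8, 15, 16]
  N5 x:[59/2,85/2] y:[10,33] z:[51/2,65/2] -> hit [59/2,65/2], descend [1, 9, 18]
    N1 x:[30,73/2] y:[10,25] z:[51/2,65/2] -> miss, prune
    N9 x:[59/2,30] y:[29,33] z:[29,32] -> hit [59/2,30] leaf, test {P1@t=59/2}
    N18 x:[36,85/2] y:[14,23] z:[51/2,57/2] -> miss, prune
  N8 x:[49/2,42] y:[-9,8] z:[55/2,75/2] -> miss, prune
  N15 x:[45/2,30] y:[8,28] z:[33/2,69/2] -> hit [45/2,28], descend [2, 6, 11, 12]
    N2 x:[47/2,25] y:[23,28] z:[33/2,19] -> miss, prune
    N6 x:[27,29] y:[12,18] z:[23,26] -> miss, prune
    N11 x:[45/2,26] y:[8,16] z:[24,69/2] -> miss, prune
    N12 x:[49/2,30] y:[8,19] z:[17,21] -> miss, prune
  N16 x:[59/2,43] y:[-5,11] z:[35/2,27] -> miss, prune

Visited [0, 5, 1, 9, 18, 8, 15, 2, 6, 11, 12, 16]. Tests: 12 box, 1 leaf. Nearest: P1.

== RESULT ==
[0, 5, 1, 9, 18, 8, 15, 2, 6, 11, 12, 16]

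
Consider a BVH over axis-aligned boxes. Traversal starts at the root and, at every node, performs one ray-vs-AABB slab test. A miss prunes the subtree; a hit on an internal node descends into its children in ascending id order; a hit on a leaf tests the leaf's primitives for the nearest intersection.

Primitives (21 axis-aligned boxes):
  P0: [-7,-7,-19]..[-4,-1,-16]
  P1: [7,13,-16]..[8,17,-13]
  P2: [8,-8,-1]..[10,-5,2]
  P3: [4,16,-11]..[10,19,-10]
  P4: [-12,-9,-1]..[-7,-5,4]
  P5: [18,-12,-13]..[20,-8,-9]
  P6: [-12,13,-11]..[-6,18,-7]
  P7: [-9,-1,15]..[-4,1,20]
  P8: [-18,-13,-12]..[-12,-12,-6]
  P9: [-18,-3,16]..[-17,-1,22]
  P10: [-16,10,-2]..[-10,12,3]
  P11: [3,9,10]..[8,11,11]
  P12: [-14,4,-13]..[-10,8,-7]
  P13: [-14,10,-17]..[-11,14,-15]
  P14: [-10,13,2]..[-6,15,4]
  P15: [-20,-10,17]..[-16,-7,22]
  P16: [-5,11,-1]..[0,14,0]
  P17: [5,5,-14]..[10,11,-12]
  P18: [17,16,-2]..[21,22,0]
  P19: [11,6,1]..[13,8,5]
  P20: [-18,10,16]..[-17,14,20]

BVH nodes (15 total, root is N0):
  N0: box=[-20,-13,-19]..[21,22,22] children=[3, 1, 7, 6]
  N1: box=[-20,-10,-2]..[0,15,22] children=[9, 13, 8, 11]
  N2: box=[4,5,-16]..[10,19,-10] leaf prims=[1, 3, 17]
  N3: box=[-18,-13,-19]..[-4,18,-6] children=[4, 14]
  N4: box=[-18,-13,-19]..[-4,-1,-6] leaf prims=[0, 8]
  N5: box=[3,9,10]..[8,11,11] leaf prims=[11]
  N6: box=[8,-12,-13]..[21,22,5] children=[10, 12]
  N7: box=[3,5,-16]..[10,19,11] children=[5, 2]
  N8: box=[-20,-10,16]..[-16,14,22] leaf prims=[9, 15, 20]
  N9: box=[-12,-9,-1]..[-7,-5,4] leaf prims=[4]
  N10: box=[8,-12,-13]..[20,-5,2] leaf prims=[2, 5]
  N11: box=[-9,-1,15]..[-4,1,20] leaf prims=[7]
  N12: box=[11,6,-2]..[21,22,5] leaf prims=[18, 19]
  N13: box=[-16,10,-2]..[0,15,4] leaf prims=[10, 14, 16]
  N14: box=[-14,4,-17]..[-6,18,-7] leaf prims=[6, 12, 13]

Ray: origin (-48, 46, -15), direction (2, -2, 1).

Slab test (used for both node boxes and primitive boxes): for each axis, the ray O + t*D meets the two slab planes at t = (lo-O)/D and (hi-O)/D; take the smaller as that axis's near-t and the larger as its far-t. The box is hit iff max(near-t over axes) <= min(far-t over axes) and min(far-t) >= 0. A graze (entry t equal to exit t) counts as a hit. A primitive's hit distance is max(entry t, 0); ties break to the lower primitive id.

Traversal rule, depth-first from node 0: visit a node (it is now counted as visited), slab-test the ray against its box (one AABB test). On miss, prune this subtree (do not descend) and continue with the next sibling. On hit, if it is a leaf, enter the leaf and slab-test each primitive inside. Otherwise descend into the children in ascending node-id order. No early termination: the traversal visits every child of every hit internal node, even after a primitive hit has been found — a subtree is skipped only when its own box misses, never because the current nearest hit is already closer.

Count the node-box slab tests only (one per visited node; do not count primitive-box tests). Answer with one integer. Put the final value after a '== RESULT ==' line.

Trace the traversal:
N0 x:[14,69/2] y:[12,59/2] z:[-4,37] -> hit [14,59/2], descend [1, 3, 6, 7]
  N1 x:[14,24] y:[31/2,28] z:[13,37] -> hit [31/2,24], descend [8, 9, 11, 13]
    N8 x:[14,16] y:[16,28] z:[31,37] -> miss, prune
    N9 x:[18,41/2] y:[51/2,55/2] z:[14,19] -> miss, prune
    N11 x:[39/2,22] y:[45/2,47/2] z:[30,35] -> miss, prune
    N13 x:[16,24] y:[31/2,18] z:[13,19] -> hit [16,18] leaf, test {P10@t=17, P14(miss), P16(miss)}
  N3 x:[15,22] y:[14,59/2] z:[-4,9] -> miss, prune
  N6 x:[28,69/2] y:[12,29] z:[2,20] -> miss, prune
  N7 x:[51/2,29] y:[27/2,41/2] z:[-1,26] -> miss, prune

Summary -> nodes [0, 1, 8, 9, 11, 13, 3, 6, 7]; box-tests=9; leaf-entries=1; first=P10

== RESULT ==
9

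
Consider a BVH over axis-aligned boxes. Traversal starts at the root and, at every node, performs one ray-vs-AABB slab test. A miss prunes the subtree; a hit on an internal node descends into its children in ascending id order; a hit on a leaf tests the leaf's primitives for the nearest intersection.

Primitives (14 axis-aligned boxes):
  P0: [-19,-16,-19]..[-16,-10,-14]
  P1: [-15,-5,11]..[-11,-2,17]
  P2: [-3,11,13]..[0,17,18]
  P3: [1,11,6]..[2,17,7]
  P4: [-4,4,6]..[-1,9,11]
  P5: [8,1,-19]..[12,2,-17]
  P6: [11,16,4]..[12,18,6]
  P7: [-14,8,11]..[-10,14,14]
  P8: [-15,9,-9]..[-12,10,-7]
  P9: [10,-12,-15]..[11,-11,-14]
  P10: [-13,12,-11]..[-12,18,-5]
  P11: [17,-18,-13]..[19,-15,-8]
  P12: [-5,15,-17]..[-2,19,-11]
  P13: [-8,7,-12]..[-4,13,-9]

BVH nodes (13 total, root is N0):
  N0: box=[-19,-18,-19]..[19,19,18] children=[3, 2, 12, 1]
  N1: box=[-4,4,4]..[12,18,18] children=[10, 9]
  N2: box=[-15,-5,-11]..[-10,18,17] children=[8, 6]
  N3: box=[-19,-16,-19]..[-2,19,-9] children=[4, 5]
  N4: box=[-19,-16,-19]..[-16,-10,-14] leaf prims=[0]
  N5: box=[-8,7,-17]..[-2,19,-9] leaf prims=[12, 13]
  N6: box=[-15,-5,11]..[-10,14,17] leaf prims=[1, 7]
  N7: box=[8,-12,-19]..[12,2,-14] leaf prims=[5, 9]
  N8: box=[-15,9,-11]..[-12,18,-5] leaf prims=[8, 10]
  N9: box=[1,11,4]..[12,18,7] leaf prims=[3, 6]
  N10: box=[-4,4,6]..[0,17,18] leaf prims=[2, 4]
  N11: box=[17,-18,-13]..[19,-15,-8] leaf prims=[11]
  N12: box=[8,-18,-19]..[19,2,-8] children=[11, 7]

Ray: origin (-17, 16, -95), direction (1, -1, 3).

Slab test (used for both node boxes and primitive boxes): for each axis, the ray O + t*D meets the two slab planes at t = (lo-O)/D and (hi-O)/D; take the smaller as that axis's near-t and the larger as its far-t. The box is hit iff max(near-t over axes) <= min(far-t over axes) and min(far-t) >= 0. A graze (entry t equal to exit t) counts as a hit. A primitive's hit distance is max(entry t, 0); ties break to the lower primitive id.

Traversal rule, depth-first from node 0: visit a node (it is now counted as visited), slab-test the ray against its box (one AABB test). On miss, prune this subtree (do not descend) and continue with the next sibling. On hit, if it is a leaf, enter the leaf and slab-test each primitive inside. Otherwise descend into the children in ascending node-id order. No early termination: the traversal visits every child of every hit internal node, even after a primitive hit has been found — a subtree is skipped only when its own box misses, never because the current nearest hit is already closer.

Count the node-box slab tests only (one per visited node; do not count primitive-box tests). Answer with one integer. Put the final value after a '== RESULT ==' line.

Trace the traversal:
N0 x:[-2,36] y:[-3,34] z:[76/3,113/3] -> hit [76/3,34], descend [1, 2, 3, 12]
  N1 x:[13,29] y:[-2,12] z:[33,113/3] -> miss, prune
  N2 x:[2,7] y:[-2,21] z:[28,112/3] -> miss, prune
  N3 x:[-2,15] y:[-3,32] z:[76/3,86/3] -> miss, prune
  N12 x:[25,36] y:[14,34] z:[76/3,29] -> hit [76/3,29], descend [7, 11]
    N7 x:[25,29] y:[14,28] z:[76/3,27] -> hit [76/3,27] leaf, test {P5(miss), P9@t=27}
    N11 x:[34,36] y:[31,34] z:[82/3,29] -> miss, prune

Summary -> nodes [0, 1, 2, 3, 12, 7, 11]; box-tests=7; leaf-entries=1; first=P9

== RESULT ==
7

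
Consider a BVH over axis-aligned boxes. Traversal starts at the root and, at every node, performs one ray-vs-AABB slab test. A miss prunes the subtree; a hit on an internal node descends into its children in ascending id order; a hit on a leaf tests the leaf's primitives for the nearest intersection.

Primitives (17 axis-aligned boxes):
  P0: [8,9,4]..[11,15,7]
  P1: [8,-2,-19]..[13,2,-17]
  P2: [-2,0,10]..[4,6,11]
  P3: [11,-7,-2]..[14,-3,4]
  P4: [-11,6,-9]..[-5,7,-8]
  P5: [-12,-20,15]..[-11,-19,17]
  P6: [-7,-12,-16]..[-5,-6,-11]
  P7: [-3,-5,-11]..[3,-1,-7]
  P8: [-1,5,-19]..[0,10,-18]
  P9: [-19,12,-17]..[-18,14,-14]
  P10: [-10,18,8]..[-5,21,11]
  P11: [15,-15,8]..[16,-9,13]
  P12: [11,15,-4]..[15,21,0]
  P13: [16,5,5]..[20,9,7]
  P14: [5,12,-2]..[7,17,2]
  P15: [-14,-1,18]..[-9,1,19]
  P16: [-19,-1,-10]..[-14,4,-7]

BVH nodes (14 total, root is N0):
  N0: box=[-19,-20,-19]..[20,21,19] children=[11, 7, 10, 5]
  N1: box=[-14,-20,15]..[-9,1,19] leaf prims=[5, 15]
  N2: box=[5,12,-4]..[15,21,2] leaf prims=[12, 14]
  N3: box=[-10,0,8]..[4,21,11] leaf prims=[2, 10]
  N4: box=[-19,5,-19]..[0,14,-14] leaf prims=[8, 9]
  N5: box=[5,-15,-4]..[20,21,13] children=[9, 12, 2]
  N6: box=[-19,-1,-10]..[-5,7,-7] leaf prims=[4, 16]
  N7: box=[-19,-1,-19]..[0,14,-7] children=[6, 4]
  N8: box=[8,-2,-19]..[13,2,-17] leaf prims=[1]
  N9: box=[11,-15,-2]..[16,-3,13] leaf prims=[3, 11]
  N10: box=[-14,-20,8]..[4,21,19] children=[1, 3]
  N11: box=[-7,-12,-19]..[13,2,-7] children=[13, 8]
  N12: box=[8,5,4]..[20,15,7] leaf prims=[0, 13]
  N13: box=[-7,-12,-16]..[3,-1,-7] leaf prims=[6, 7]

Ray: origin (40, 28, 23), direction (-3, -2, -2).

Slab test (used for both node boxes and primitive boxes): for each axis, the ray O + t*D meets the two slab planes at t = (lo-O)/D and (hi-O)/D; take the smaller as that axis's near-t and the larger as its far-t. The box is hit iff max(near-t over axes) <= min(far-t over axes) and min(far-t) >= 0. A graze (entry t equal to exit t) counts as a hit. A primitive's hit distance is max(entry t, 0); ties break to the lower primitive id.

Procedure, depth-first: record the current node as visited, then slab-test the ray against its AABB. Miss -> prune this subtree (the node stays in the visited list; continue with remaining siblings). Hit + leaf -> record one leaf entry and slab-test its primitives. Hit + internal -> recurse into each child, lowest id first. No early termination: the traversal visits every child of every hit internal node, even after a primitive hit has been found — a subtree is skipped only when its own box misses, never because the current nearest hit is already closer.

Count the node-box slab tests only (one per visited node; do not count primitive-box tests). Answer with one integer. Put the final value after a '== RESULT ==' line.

Walk:
N0 x:[20/3,59/3] y:[7/2,24] z:[2,21] -> hit [20/3,59/3], descend [5, 7, 10, 11]
  N5 x:[20/3,35/3] y:[7/2,43/2] z:[5,27/2] -> hit [20/3,35/3], descend [2, 9, 12]
    N2 x:[25/3,35/3] y:[7/2,8] z:[21/2,27/2] -> miss, prune
    N9 x:[8,29/3] y:[31/2,43/2] z:[5,25/2] -> miss, prune
    N12 x:[20/3,32/3] y:[13/2,23/2] z:[8,19/2] -> hit [8,19/2] leaf, test {P0(miss), P13(miss)}
  N7 x:[40/3,59/3] y:[7,29/2] z:[15,21] -> miss, prune
  N10 x:[12,18] y:[7/2,24] z:[2,15/2] -> miss, prune
  N11 x:[9,47/3] y:[13,20] z:[15,21] -> hit [15,47/3], descend [8, 13]
    N8 x:[9,32/3] y:[13,15] z:[20,21] -> miss, prune
    N13 x:[37/3,47/3] y:[29/2,20] z:[15,39/2] -> hit [15,47/3] leaf, test {P6(miss), P7(miss)}

Summary -> nodes [0, 5, 2, 9, 12, 7, 10, 11, 8, 13]; box-tests=10; leaf-entries=2; first=miss

== RESULT ==
10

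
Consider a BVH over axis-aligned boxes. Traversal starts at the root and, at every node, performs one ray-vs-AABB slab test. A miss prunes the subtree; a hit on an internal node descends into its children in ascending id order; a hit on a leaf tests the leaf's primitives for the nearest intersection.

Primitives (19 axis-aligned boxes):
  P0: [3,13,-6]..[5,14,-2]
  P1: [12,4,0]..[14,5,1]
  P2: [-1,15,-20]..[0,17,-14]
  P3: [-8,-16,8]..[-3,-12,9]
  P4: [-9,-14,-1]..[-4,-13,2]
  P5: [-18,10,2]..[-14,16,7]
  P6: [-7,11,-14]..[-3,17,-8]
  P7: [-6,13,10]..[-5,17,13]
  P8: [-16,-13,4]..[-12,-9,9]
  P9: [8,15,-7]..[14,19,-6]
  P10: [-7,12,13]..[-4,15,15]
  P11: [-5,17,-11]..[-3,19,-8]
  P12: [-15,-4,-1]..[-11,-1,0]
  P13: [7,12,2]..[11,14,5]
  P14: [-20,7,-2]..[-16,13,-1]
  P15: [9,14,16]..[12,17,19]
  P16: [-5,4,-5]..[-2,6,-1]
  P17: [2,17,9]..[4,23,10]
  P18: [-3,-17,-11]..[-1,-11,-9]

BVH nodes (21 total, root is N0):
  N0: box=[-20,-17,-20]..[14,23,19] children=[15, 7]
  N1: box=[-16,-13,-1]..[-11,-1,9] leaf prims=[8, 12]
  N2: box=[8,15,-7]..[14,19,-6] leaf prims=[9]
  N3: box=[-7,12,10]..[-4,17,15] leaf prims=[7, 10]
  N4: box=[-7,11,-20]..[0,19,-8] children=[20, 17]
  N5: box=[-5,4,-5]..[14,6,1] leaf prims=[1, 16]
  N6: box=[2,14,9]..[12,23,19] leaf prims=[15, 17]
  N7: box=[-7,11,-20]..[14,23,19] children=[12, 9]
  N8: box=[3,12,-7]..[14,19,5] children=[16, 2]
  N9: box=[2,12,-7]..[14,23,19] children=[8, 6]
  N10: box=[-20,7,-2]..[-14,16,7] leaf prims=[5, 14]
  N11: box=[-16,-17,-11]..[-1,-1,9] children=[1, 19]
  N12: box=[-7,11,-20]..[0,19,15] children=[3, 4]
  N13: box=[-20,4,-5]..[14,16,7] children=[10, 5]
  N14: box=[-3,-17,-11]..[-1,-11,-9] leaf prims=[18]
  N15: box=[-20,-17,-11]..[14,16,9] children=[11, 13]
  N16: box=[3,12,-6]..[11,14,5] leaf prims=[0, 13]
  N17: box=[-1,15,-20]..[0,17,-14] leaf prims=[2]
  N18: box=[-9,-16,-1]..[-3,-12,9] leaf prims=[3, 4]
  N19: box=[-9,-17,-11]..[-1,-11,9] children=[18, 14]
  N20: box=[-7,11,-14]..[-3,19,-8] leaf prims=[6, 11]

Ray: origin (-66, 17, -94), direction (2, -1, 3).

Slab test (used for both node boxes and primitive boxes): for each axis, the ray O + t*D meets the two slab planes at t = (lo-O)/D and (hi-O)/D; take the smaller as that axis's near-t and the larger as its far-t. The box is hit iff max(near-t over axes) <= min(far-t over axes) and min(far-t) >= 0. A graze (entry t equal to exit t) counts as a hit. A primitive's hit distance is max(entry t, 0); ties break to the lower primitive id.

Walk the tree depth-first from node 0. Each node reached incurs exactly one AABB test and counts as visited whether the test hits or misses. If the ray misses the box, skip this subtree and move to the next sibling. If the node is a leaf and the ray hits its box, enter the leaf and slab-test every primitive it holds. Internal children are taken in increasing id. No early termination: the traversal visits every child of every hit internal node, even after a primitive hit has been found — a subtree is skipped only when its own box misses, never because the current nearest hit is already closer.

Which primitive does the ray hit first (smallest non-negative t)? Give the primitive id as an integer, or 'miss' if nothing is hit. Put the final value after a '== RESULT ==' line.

Walk:
N0 x:[23,40] y:[-6,34] z:[74/3,113/3] -> hit [74/3,34], descend [7, 15]
  N7 x:[59/2,40] y:[-6,6] z:[74/3,113/3] -> miss, prune
  N15 x:[23,40] y:[1,34] z:[83/3,103/3] -> hit [83/3,34], descend [11, 13]
    N11 x:[25,65/2] y:[18,34] z:[83/3,103/3] -> hit [83/3,65/2], descend [1, 19]
      N1 x:[25,55/2] y:[18,30] z:[31,103/3] -> miss, prune
      N19 x:[57/2,65/2] y:[28,34] z:[83/3,103/3] -> hit [57/2,65/2], descend [14, 18]
        N14 x:[63/2,65/2] y:[28,34] z:[83/3,85/3] -> miss, prune
        N18 x:[57/2,63/2] y:[29,33] z:[31,103/3] -> hit [31,63/2] leaf, test {P3(miss), P4@t=31}
    N13 x:[23,40] y:[1,13] z:[89/3,101/3] -> miss, prune

Summary -> nodes [0, 7, 15, 11, 1, 19, 14, 18, 13]; box-tests=9; leaf-entries=1; first=P4

== RESULT ==
4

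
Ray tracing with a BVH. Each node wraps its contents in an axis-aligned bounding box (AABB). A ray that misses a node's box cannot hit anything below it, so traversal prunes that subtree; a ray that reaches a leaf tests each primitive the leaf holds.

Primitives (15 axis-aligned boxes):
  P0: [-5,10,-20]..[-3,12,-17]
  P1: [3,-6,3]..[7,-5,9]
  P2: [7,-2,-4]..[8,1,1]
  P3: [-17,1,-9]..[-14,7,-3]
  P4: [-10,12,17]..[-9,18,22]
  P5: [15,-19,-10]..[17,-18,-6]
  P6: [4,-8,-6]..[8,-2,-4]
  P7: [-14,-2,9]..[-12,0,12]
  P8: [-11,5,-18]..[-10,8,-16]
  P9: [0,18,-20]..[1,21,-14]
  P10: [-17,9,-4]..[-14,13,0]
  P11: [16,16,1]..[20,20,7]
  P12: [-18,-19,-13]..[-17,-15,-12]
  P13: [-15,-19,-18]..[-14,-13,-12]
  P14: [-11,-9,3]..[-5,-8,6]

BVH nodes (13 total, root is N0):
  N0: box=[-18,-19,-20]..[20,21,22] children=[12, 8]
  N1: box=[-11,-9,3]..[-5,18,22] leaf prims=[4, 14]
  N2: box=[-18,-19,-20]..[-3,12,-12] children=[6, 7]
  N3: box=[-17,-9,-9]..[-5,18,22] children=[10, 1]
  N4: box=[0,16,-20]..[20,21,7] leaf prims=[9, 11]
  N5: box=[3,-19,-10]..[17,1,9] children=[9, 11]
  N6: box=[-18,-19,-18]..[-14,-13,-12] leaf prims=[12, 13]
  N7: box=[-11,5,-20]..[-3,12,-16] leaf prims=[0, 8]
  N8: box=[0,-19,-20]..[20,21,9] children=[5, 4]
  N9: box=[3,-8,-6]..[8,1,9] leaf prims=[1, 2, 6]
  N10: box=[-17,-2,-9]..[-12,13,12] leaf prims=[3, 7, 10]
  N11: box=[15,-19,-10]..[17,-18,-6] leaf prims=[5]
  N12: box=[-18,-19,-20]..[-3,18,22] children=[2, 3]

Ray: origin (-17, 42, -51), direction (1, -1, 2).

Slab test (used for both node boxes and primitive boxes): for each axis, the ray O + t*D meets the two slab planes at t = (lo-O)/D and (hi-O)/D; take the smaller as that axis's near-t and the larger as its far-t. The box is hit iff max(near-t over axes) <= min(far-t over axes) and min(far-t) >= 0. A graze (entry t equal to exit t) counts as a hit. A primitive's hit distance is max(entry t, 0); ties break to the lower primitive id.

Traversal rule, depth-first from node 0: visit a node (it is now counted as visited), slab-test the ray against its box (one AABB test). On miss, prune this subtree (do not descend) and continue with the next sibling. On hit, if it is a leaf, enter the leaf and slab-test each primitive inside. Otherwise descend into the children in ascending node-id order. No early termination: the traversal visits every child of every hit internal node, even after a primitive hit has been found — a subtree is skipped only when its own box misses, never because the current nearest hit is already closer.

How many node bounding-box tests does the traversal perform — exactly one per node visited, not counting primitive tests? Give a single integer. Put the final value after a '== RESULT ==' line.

Trace the traversal:
N0 x:[-1,37] y:[21,61] z:[31/2,73/2] -> hit [21,73/2], descend [8, 12]
  N8 x:[17,37] y:[21,61] z:[31/2,30] -> hit [21,30], descend [4, 5]
    N4 x:[17,37] y:[21,26] z:[31/2,29] -> hit [21,26] leaf, test {P9(miss), P11(miss)}
    N5 x:[20,34] y:[41,61] z:[41/2,30] -> miss, prune
  N12 x:[-1,14] y:[24,61] z:[31/2,73/2] -> miss, prune

Visited [0, 8, 4, 5, 12]. Tests: 5 box, 1 leaf. Nearest: miss.

== RESULT ==
5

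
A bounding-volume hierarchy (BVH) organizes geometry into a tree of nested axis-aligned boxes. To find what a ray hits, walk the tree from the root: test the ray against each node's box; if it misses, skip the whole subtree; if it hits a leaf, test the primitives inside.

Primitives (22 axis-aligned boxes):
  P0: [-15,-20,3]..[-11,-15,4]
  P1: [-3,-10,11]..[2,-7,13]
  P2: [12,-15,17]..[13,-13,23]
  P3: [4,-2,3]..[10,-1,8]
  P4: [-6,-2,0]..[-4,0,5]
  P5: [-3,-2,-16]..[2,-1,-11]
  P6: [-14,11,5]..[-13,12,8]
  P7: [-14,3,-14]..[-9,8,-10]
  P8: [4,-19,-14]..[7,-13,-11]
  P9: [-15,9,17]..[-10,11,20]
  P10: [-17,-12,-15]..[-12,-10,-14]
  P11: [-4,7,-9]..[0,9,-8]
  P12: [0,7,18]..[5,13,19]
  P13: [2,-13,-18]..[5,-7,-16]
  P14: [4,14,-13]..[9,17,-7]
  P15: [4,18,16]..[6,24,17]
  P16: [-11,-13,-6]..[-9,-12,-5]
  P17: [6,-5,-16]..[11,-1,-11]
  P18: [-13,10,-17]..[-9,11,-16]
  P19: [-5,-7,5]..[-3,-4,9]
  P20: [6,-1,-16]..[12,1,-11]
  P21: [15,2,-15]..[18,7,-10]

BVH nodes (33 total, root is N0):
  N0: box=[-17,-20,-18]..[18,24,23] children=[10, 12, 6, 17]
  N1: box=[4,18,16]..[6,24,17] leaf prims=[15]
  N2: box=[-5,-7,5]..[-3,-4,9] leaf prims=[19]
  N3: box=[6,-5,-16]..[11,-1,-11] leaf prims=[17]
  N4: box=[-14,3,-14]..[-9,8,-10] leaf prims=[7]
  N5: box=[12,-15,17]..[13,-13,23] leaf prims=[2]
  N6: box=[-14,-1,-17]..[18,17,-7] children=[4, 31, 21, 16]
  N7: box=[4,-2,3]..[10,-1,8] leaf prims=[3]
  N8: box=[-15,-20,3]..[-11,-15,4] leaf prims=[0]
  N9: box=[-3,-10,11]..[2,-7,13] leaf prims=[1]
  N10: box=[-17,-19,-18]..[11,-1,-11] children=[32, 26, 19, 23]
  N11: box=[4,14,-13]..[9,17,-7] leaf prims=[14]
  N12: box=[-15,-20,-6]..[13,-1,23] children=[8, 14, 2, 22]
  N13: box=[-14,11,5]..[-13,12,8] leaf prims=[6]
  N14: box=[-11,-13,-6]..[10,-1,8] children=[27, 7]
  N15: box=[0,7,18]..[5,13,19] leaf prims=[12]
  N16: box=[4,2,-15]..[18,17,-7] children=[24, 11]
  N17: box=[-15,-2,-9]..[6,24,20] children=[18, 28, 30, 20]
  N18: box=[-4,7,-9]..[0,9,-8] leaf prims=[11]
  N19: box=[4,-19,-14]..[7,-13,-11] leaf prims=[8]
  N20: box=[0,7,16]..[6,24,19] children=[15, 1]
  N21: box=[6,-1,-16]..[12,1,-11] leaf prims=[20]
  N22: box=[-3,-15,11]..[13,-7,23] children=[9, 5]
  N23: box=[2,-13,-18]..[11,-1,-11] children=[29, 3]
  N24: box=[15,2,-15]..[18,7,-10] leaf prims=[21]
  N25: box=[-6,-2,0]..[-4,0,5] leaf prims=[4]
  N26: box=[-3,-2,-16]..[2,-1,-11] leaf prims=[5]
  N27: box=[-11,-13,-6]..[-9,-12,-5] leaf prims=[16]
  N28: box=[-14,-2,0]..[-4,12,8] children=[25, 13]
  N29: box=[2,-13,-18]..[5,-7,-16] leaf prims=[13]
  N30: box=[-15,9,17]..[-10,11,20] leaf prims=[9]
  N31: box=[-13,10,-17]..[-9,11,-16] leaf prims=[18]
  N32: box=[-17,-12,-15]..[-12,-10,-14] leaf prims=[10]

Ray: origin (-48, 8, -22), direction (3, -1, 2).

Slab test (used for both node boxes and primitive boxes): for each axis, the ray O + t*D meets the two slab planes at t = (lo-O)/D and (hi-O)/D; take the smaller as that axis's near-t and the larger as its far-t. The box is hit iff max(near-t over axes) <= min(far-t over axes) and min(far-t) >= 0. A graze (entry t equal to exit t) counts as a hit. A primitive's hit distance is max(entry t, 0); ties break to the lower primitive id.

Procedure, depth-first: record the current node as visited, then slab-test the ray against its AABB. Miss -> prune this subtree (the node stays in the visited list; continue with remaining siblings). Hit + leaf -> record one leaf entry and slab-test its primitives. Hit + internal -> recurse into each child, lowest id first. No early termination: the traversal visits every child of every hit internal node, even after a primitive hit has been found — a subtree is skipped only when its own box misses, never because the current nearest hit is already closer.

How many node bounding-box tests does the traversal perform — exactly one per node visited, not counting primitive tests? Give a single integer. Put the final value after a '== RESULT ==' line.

Walk:
N0 x:[31/3,22] y:[-16,28] z:[2,45/2] -> hit [31/3,22], descend [6, 10, 12, 17]
  N6 x:[34/3,22] y:[-9,9] z:[5/2,15/2] -> miss, prune
  N10 x:[31/3,59/3] y:[9,27] z:[2,11/2] -> miss, prune
  N12 x:[11,61/3] y:[9,28] z:[8,45/2] -> hit [11,61/3], descend [2, 8, 14, 22]
    N2 x:[43/3,15] y:[12,15] z:[27/2,31/2] -> hit [43/3,15] leaf, test {P19@t=43/3}
    N8 x:[11,37/3] y:[23,28] z:[25/2,13] -> miss, prune
    N14 x:[37/3,58/3] y:[9,21] z:[8,15] -> hit [37/3,15], descend [7, 27]
      N7 x:[52/3,58/3] y:[9,10] z:[25/2,15] -> miss, prune
      N27 x:[37/3,13] y:[20,21] z:[8,17/2] -> miss, prune
    N22 x:[15,61/3] y:[15,23] z:[33/2,45/2] -> hit [33/2,61/3], descend [5, 9]
      N5 x:[20,61/3] y:[21,23] z:[39/2,45/2] -> miss, prune
      N9 x:[15,50/3] y:[15,18] z:[33/2,35/2] -> hit [33/2,50/3] leaf, test {P1@t=33/2}
  N17 x:[11,18] y:[-16,10] z:[13/2,21] -> miss, prune

order=[0, 6, 10, 12, 2, 8, 14, 7, 27, 22, 5, 9, 17]  |boxes|=13  |leaves|=2  hit=P19

== RESULT ==
13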